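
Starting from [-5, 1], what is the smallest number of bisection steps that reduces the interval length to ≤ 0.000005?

Width after n steps is 6/2^n. Need 2^n ≥ 6/0.000005 = 1200000.
2^20 = 1048576 < 1200000 ≤ 2^21 = 2097152, so n = 21.

21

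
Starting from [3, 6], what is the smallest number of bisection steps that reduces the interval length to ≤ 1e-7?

25

Width after n steps is 3/2^n. Need 2^n ≥ 3/1e-7 = 30000000.
2^24 = 16777216 < 30000000 ≤ 2^25 = 33554432, so n = 25.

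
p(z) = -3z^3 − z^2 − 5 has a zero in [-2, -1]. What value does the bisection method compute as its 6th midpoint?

-1.296875

midpoint -1.5: p = 2.875 > 0 → [-1.5, -1]
midpoint -1.25: p = -0.703125 < 0 → [-1.5, -1.25]
midpoint -1.375: p = 0.908203 > 0 → [-1.375, -1.25]
midpoint -1.3125: p = 0.0603 > 0 → [-1.3125, -1.25]
midpoint -1.28125: p = -0.3317 < 0 → [-1.3125, -1.28125]
midpoint -1.296875: p = -0.1383 < 0 → [-1.3125, -1.296875]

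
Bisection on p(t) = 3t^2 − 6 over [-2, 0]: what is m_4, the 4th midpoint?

t = -1 gives p = -3, negative; keep [-2, -1]
t = -1.5 gives p = 0.75, positive; keep [-1.5, -1]
t = -1.25 gives p = -1.3125, negative; keep [-1.5, -1.25]
t = -1.375 gives p = -0.3281, negative; keep [-1.5, -1.375]

-1.375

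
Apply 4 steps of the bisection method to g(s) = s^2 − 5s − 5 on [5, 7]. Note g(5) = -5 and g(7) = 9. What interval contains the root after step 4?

[5.75, 5.875]

g(6) = 1 > 0, so the root lies in [5, 6]
g(5.5) = -2.25 < 0, so the root lies in [5.5, 6]
g(5.75) = -0.6875 < 0, so the root lies in [5.75, 6]
g(5.875) = 0.1406 > 0, so the root lies in [5.75, 5.875]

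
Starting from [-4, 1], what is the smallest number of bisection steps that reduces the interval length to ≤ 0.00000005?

27

Width after n steps is 5/2^n. Need 2^n ≥ 5/0.00000005 = 100000000.
2^26 = 67108864 < 100000000 ≤ 2^27 = 134217728, so n = 27.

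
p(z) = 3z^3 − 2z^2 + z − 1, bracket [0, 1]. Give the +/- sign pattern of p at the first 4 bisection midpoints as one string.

--++

midpoint 0.5: p = -0.625 < 0 → [0.5, 1]
midpoint 0.75: p = -0.109375 < 0 → [0.75, 1]
midpoint 0.875: p = 0.353516 > 0 → [0.75, 0.875]
midpoint 0.8125: p = 0.1013 > 0 → [0.75, 0.8125]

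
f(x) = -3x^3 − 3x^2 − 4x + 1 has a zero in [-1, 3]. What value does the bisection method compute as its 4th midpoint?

0.25

midpoint 1: f = -9 < 0 → [-1, 1]
midpoint 0: f = 1 > 0 → [0, 1]
midpoint 0.5: f = -2.125 < 0 → [0, 0.5]
midpoint 0.25: f = -0.2344 < 0 → [0, 0.25]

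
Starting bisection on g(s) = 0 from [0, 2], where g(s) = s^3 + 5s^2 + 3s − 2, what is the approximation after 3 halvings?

midpoint 1: g = 7 > 0 → [0, 1]
midpoint 0.5: g = 0.875 > 0 → [0, 0.5]
midpoint 0.25: g = -0.921875 < 0 → [0.25, 0.5]

0.25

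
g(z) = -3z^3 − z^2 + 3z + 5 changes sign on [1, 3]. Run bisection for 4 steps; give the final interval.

g(2) = -17 < 0, so the root lies in [1, 2]
g(1.5) = -2.875 < 0, so the root lies in [1, 1.5]
g(1.25) = 1.328125 > 0, so the root lies in [1.25, 1.5]
g(1.375) = -0.5645 < 0, so the root lies in [1.25, 1.375]

[1.25, 1.375]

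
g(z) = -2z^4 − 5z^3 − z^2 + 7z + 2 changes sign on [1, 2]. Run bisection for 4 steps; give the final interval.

[1, 1.0625]

g(1.5) = -16.75 < 0, so the root lies in [1, 1.5]
g(1.25) = -5.460938 < 0, so the root lies in [1, 1.25]
g(1.125) = -1.713379 < 0, so the root lies in [1, 1.125]
g(1.0625) = -0.2376 < 0, so the root lies in [1, 1.0625]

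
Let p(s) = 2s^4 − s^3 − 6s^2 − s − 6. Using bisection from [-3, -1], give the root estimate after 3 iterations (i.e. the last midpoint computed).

-1.75

m = -2, p(m) = 12 (+); new bracket [-2, -1]
m = -1.5, p(m) = -4.5 (−); new bracket [-2, -1.5]
m = -1.75, p(m) = 1.492188 (+); new bracket [-1.75, -1.5]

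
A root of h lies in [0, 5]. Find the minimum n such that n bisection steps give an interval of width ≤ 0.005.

Width after n steps is 5/2^n. Need 2^n ≥ 5/0.005 = 1000.
2^9 = 512 < 1000 ≤ 2^10 = 1024, so n = 10.

10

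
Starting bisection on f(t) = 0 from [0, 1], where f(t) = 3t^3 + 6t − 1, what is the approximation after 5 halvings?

0.15625

t = 0.5 gives f = 2.375, positive; keep [0, 0.5]
t = 0.25 gives f = 0.546875, positive; keep [0, 0.25]
t = 0.125 gives f = -0.244141, negative; keep [0.125, 0.25]
t = 0.1875 gives f = 0.1448, positive; keep [0.125, 0.1875]
t = 0.15625 gives f = -0.0511, negative; keep [0.15625, 0.1875]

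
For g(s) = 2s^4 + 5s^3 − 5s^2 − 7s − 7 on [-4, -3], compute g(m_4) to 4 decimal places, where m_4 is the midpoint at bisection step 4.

-0.1438

g(-3.5) = 42 > 0, so the root lies in [-3.5, -3]
g(-3.25) = 14.429688 > 0, so the root lies in [-3.25, -3]
g(-3.125) = 4.193848 > 0, so the root lies in [-3.125, -3]
g(-3.0625) = -0.1438 < 0, so the root lies in [-3.125, -3.0625]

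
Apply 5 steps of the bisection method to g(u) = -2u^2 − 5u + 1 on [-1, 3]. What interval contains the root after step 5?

m = 1, g(m) = -6 (−); new bracket [-1, 1]
m = 0, g(m) = 1 (+); new bracket [0, 1]
m = 0.5, g(m) = -2 (−); new bracket [0, 0.5]
m = 0.25, g(m) = -0.375 (−); new bracket [0, 0.25]
m = 0.125, g(m) = 0.3438 (+); new bracket [0.125, 0.25]

[0.125, 0.25]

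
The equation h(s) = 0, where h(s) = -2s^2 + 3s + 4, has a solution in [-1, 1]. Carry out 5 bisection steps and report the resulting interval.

[-0.875, -0.8125]

h(0) = 4 > 0, so the root lies in [-1, 0]
h(-0.5) = 2 > 0, so the root lies in [-1, -0.5]
h(-0.75) = 0.625 > 0, so the root lies in [-1, -0.75]
h(-0.875) = -0.1562 < 0, so the root lies in [-0.875, -0.75]
h(-0.8125) = 0.2422 > 0, so the root lies in [-0.875, -0.8125]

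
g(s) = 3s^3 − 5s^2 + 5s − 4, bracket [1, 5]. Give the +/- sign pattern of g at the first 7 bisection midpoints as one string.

++++--+

s = 3 gives g = 47, positive; keep [1, 3]
s = 2 gives g = 10, positive; keep [1, 2]
s = 1.5 gives g = 2.375, positive; keep [1, 1.5]
s = 1.25 gives g = 0.2969, positive; keep [1, 1.25]
s = 1.125 gives g = -0.4316, negative; keep [1.125, 1.25]
s = 1.1875 gives g = -0.0896, negative; keep [1.1875, 1.25]
s = 1.21875 gives g = 0.0978, positive; keep [1.1875, 1.21875]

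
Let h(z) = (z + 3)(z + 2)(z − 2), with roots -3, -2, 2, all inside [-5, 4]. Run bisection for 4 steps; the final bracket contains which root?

m = -0.5, h(m) = -9.375 (−); new bracket [-0.5, 4]
m = 1.75, h(m) = -4.453125 (−); new bracket [1.75, 4]
m = 2.875, h(m) = 25.060547 (+); new bracket [1.75, 2.875]
m = 2.3125, h(m) = 7.1594 (+); new bracket [1.75, 2.3125]

2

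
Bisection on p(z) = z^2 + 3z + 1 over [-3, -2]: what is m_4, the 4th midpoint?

midpoint -2.5: p = -0.25 < 0 → [-3, -2.5]
midpoint -2.75: p = 0.3125 > 0 → [-2.75, -2.5]
midpoint -2.625: p = 0.015625 > 0 → [-2.625, -2.5]
midpoint -2.5625: p = -0.1211 < 0 → [-2.625, -2.5625]

-2.5625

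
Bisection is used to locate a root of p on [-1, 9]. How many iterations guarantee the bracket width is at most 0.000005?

21

Width after n steps is 10/2^n. Need 2^n ≥ 10/0.000005 = 2000000.
2^20 = 1048576 < 2000000 ≤ 2^21 = 2097152, so n = 21.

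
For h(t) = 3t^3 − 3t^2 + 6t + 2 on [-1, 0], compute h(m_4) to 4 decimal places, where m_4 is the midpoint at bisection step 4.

m = -0.5, h(m) = -2.125 (−); new bracket [-0.5, 0]
m = -0.25, h(m) = 0.265625 (+); new bracket [-0.5, -0.25]
m = -0.375, h(m) = -0.830078 (−); new bracket [-0.375, -0.25]
m = -0.3125, h(m) = -0.2595 (−); new bracket [-0.3125, -0.25]

-0.2595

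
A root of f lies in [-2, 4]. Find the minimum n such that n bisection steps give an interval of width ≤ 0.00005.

Width after n steps is 6/2^n. Need 2^n ≥ 6/0.00005 = 120000.
2^16 = 65536 < 120000 ≤ 2^17 = 131072, so n = 17.

17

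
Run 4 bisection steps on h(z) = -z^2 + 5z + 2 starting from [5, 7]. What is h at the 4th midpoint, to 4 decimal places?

-0.0156

h(6) = -4 < 0, so the root lies in [5, 6]
h(5.5) = -0.75 < 0, so the root lies in [5, 5.5]
h(5.25) = 0.6875 > 0, so the root lies in [5.25, 5.5]
h(5.375) = -0.0156 < 0, so the root lies in [5.25, 5.375]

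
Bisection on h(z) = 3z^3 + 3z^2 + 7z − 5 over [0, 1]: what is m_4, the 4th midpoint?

z = 0.5 gives h = -0.375, negative; keep [0.5, 1]
z = 0.75 gives h = 3.203125, positive; keep [0.5, 0.75]
z = 0.625 gives h = 1.279297, positive; keep [0.5, 0.625]
z = 0.5625 gives h = 0.4207, positive; keep [0.5, 0.5625]

0.5625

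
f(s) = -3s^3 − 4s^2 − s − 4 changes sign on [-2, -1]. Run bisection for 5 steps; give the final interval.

[-1.65625, -1.625]

midpoint -1.5: f = -1.375 < 0 → [-2, -1.5]
midpoint -1.75: f = 1.578125 > 0 → [-1.75, -1.5]
midpoint -1.625: f = -0.064453 < 0 → [-1.75, -1.625]
midpoint -1.6875: f = 0.7131 > 0 → [-1.6875, -1.625]
midpoint -1.65625: f = 0.3137 > 0 → [-1.65625, -1.625]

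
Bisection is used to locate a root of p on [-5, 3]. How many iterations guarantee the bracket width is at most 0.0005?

Width after n steps is 8/2^n. Need 2^n ≥ 8/0.0005 = 16000.
2^13 = 8192 < 16000 ≤ 2^14 = 16384, so n = 14.

14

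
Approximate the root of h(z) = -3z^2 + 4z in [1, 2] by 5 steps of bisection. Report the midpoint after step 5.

z = 1.5 gives h = -0.75, negative; keep [1, 1.5]
z = 1.25 gives h = 0.3125, positive; keep [1.25, 1.5]
z = 1.375 gives h = -0.171875, negative; keep [1.25, 1.375]
z = 1.3125 gives h = 0.082, positive; keep [1.3125, 1.375]
z = 1.34375 gives h = -0.042, negative; keep [1.3125, 1.34375]

1.34375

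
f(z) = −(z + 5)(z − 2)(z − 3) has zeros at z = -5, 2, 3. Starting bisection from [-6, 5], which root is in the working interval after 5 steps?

m = -0.5, f(m) = -39.375 (−); new bracket [-6, -0.5]
m = -3.25, f(m) = -57.421875 (−); new bracket [-6, -3.25]
m = -4.625, f(m) = -18.943359 (−); new bracket [-6, -4.625]
m = -5.3125, f(m) = 18.9954 (+); new bracket [-5.3125, -4.625]
m = -4.96875, f(m) = -1.7354 (−); new bracket [-5.3125, -4.96875]

-5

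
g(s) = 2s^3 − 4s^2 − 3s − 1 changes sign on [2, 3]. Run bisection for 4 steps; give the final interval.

[2.625, 2.6875]

m = 2.5, g(m) = -2.25 (−); new bracket [2.5, 3]
m = 2.75, g(m) = 2.09375 (+); new bracket [2.5, 2.75]
m = 2.625, g(m) = -0.261719 (−); new bracket [2.625, 2.75]
m = 2.6875, g(m) = 0.8687 (+); new bracket [2.625, 2.6875]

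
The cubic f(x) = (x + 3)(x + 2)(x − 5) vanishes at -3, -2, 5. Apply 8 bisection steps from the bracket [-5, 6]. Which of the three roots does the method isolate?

x = 0.5 gives f = -39.375, negative; keep [0.5, 6]
x = 3.25 gives f = -57.421875, negative; keep [3.25, 6]
x = 4.625 gives f = -18.943359, negative; keep [4.625, 6]
x = 5.3125 gives f = 18.9954, positive; keep [4.625, 5.3125]
x = 4.96875 gives f = -1.7354, negative; keep [4.96875, 5.3125]
x = 5.140625 gives f = 8.1744, positive; keep [4.96875, 5.140625]
x = 5.0546875 gives f = 3.1075, positive; keep [4.96875, 5.0546875]
x = 5.01171875 gives f = 0.6583, positive; keep [4.96875, 5.01171875]

5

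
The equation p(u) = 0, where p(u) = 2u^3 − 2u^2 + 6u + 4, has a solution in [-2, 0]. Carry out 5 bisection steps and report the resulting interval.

[-0.5625, -0.5]

p(-1) = -6 < 0, so the root lies in [-1, 0]
p(-0.5) = 0.25 > 0, so the root lies in [-1, -0.5]
p(-0.75) = -2.46875 < 0, so the root lies in [-0.75, -0.5]
p(-0.625) = -1.0195 < 0, so the root lies in [-0.625, -0.5]
p(-0.5625) = -0.3638 < 0, so the root lies in [-0.5625, -0.5]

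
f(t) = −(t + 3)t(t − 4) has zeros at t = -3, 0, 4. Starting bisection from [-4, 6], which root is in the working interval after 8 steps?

t = 1 gives f = 12, positive; keep [1, 6]
t = 3.5 gives f = 11.375, positive; keep [3.5, 6]
t = 4.75 gives f = -27.609375, negative; keep [3.5, 4.75]
t = 4.125 gives f = -3.6738, negative; keep [3.5, 4.125]
t = 3.8125 gives f = 4.8699, positive; keep [3.8125, 4.125]
t = 3.96875 gives f = 0.8643, positive; keep [3.96875, 4.125]
t = 4.046875 gives f = -1.3368, negative; keep [3.96875, 4.046875]
t = 4.0078125 gives f = -0.2194, negative; keep [3.96875, 4.0078125]

4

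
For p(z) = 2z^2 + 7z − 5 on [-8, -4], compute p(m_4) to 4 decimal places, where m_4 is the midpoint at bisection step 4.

m = -6, p(m) = 25 (+); new bracket [-6, -4]
m = -5, p(m) = 10 (+); new bracket [-5, -4]
m = -4.5, p(m) = 4 (+); new bracket [-4.5, -4]
m = -4.25, p(m) = 1.375 (+); new bracket [-4.25, -4]

1.3750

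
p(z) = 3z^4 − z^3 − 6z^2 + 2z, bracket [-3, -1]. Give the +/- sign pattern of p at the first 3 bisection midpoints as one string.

++-

p(-2) = 28 > 0, so the root lies in [-2, -1]
p(-1.5) = 2.0625 > 0, so the root lies in [-1.5, -1]
p(-1.25) = -2.597656 < 0, so the root lies in [-1.5, -1.25]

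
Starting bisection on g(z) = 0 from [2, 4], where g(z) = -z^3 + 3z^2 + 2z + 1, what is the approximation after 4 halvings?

midpoint 3: g = 7 > 0 → [3, 4]
midpoint 3.5: g = 1.875 > 0 → [3.5, 4]
midpoint 3.75: g = -2.046875 < 0 → [3.5, 3.75]
midpoint 3.625: g = 0.0371 > 0 → [3.625, 3.75]

3.625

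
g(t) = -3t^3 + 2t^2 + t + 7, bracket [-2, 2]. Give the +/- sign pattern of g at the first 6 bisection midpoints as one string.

+++-+-

t = 0 gives g = 7, positive; keep [0, 2]
t = 1 gives g = 7, positive; keep [1, 2]
t = 1.5 gives g = 2.875, positive; keep [1.5, 2]
t = 1.75 gives g = -1.2031, negative; keep [1.5, 1.75]
t = 1.625 gives g = 1.0332, positive; keep [1.625, 1.75]
t = 1.6875 gives g = -0.0334, negative; keep [1.625, 1.6875]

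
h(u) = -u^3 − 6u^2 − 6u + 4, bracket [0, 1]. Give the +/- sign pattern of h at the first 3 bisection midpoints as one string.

m = 0.5, h(m) = -0.625 (−); new bracket [0, 0.5]
m = 0.25, h(m) = 2.109375 (+); new bracket [0.25, 0.5]
m = 0.375, h(m) = 0.853516 (+); new bracket [0.375, 0.5]

-++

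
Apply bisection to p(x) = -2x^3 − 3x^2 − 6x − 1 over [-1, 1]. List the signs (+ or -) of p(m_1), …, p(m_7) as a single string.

m = 0, p(m) = -1 (−); new bracket [-1, 0]
m = -0.5, p(m) = 1.5 (+); new bracket [-0.5, 0]
m = -0.25, p(m) = 0.34375 (+); new bracket [-0.25, 0]
m = -0.125, p(m) = -0.293 (−); new bracket [-0.25, -0.125]
m = -0.1875, p(m) = 0.0327 (+); new bracket [-0.1875, -0.125]
m = -0.15625, p(m) = -0.1281 (−); new bracket [-0.1875, -0.15625]
m = -0.171875, p(m) = -0.0472 (−); new bracket [-0.1875, -0.171875]

-++-+--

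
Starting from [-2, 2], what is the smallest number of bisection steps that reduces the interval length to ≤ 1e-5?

19

Width after n steps is 4/2^n. Need 2^n ≥ 4/1e-5 = 400000.
2^18 = 262144 < 400000 ≤ 2^19 = 524288, so n = 19.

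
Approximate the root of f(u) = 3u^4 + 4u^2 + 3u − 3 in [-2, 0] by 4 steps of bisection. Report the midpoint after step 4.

f(-1) = 1 > 0, so the root lies in [-1, 0]
f(-0.5) = -3.3125 < 0, so the root lies in [-1, -0.5]
f(-0.75) = -2.050781 < 0, so the root lies in [-1, -0.75]
f(-0.875) = -0.804 < 0, so the root lies in [-1, -0.875]

-0.875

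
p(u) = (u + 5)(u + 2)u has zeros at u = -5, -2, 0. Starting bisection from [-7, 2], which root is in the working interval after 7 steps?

midpoint -2.5: p = 3.125 > 0 → [-7, -2.5]
midpoint -4.75: p = 3.265625 > 0 → [-7, -4.75]
midpoint -5.875: p = -19.919922 < 0 → [-5.875, -4.75]
midpoint -5.3125: p = -5.4993 < 0 → [-5.3125, -4.75]
midpoint -5.03125: p = -0.4766 < 0 → [-5.03125, -4.75]
midpoint -4.890625: p = 1.5462 > 0 → [-5.03125, -4.890625]
midpoint -4.9609375: p = 0.5738 > 0 → [-5.03125, -4.9609375]

-5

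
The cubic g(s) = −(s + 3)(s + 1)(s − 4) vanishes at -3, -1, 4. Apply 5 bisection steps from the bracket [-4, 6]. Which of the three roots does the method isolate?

4

midpoint 1: g = 24 > 0 → [1, 6]
midpoint 3.5: g = 14.625 > 0 → [3.5, 6]
midpoint 4.75: g = -33.421875 < 0 → [3.5, 4.75]
midpoint 4.125: g = -4.5645 < 0 → [3.5, 4.125]
midpoint 3.8125: g = 6.1472 > 0 → [3.8125, 4.125]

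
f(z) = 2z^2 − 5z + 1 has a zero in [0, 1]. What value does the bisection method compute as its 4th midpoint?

midpoint 0.5: f = -1 < 0 → [0, 0.5]
midpoint 0.25: f = -0.125 < 0 → [0, 0.25]
midpoint 0.125: f = 0.40625 > 0 → [0.125, 0.25]
midpoint 0.1875: f = 0.1328 > 0 → [0.1875, 0.25]

0.1875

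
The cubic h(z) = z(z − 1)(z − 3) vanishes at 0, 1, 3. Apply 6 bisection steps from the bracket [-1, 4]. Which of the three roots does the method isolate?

h(1.5) = -1.125 < 0, so the root lies in [1.5, 4]
h(2.75) = -1.203125 < 0, so the root lies in [2.75, 4]
h(3.375) = 3.005859 > 0, so the root lies in [2.75, 3.375]
h(3.0625) = 0.3948 > 0, so the root lies in [2.75, 3.0625]
h(2.90625) = -0.5194 < 0, so the root lies in [2.90625, 3.0625]
h(2.984375) = -0.0925 < 0, so the root lies in [2.984375, 3.0625]

3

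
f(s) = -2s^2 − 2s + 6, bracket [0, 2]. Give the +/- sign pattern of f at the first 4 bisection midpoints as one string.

m = 1, f(m) = 2 (+); new bracket [1, 2]
m = 1.5, f(m) = -1.5 (−); new bracket [1, 1.5]
m = 1.25, f(m) = 0.375 (+); new bracket [1.25, 1.5]
m = 1.375, f(m) = -0.5312 (−); new bracket [1.25, 1.375]

+-+-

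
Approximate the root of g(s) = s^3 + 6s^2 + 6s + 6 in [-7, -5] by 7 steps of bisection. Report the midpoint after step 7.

-5.046875

m = -6, g(m) = -30 (−); new bracket [-6, -5]
m = -5.5, g(m) = -11.875 (−); new bracket [-5.5, -5]
m = -5.25, g(m) = -4.828125 (−); new bracket [-5.25, -5]
m = -5.125, g(m) = -1.7676 (−); new bracket [-5.125, -5]
m = -5.0625, g(m) = -0.3479 (−); new bracket [-5.0625, -5]
m = -5.03125, g(m) = 0.3349 (+); new bracket [-5.0625, -5.03125]
m = -5.046875, g(m) = -0.0043 (−); new bracket [-5.046875, -5.03125]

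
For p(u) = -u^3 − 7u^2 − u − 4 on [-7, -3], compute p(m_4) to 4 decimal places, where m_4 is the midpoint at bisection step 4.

m = -5, p(m) = -49 (−); new bracket [-7, -5]
m = -6, p(m) = -34 (−); new bracket [-7, -6]
m = -6.5, p(m) = -18.625 (−); new bracket [-7, -6.5]
m = -6.75, p(m) = -8.6406 (−); new bracket [-7, -6.75]

-8.6406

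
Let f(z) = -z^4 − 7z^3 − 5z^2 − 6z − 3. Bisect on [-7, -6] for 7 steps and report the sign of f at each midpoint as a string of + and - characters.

-+-++--

midpoint -6.5: f = -37.9375 < 0 → [-6.5, -6]
midpoint -6.25: f = 22.292969 > 0 → [-6.5, -6.25]
midpoint -6.375: f = -6.025635 < 0 → [-6.375, -6.25]
midpoint -6.3125: f = 8.5693 > 0 → [-6.375, -6.3125]
midpoint -6.34375: f = 1.3824 > 0 → [-6.375, -6.34375]
midpoint -6.359375: f = -2.2937 < 0 → [-6.359375, -6.34375]
midpoint -6.3515625: f = -0.4487 < 0 → [-6.3515625, -6.34375]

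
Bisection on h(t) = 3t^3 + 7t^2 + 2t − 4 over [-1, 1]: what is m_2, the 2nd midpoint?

0.5

t = 0 gives h = -4, negative; keep [0, 1]
t = 0.5 gives h = -0.875, negative; keep [0.5, 1]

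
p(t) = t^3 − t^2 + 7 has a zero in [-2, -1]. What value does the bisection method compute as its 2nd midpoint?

t = -1.5 gives p = 1.375, positive; keep [-2, -1.5]
t = -1.75 gives p = -1.421875, negative; keep [-1.75, -1.5]

-1.75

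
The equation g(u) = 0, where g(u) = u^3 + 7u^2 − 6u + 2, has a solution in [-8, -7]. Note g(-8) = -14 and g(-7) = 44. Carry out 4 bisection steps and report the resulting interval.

[-7.8125, -7.75]

m = -7.5, g(m) = 18.875 (+); new bracket [-8, -7.5]
m = -7.75, g(m) = 3.453125 (+); new bracket [-8, -7.75]
m = -7.875, g(m) = -5.013672 (−); new bracket [-7.875, -7.75]
m = -7.8125, g(m) = -0.7161 (−); new bracket [-7.8125, -7.75]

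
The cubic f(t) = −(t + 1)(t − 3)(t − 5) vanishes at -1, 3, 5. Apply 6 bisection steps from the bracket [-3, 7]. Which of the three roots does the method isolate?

t = 2 gives f = -9, negative; keep [-3, 2]
t = -0.5 gives f = -9.625, negative; keep [-3, -0.5]
t = -1.75 gives f = 24.046875, positive; keep [-1.75, -0.5]
t = -1.125 gives f = 3.1582, positive; keep [-1.125, -0.5]
t = -0.8125 gives f = -4.155, negative; keep [-1.125, -0.8125]
t = -0.96875 gives f = -0.7403, negative; keep [-1.125, -0.96875]

-1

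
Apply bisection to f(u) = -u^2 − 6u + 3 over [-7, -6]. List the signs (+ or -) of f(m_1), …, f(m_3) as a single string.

-++

midpoint -6.5: f = -0.25 < 0 → [-6.5, -6]
midpoint -6.25: f = 1.4375 > 0 → [-6.5, -6.25]
midpoint -6.375: f = 0.609375 > 0 → [-6.5, -6.375]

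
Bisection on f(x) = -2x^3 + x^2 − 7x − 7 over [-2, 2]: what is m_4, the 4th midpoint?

-0.75

m = 0, f(m) = -7 (−); new bracket [-2, 0]
m = -1, f(m) = 3 (+); new bracket [-1, 0]
m = -0.5, f(m) = -3 (−); new bracket [-1, -0.5]
m = -0.75, f(m) = -0.3438 (−); new bracket [-1, -0.75]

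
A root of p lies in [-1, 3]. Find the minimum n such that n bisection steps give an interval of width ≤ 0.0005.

Width after n steps is 4/2^n. Need 2^n ≥ 4/0.0005 = 8000.
2^12 = 4096 < 8000 ≤ 2^13 = 8192, so n = 13.

13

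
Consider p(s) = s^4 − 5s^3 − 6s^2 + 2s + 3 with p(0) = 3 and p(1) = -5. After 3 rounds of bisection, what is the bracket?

s = 0.5 gives p = 1.9375, positive; keep [0.5, 1]
s = 0.75 gives p = -0.667969, negative; keep [0.5, 0.75]
s = 0.625 gives p = 0.838135, positive; keep [0.625, 0.75]

[0.625, 0.75]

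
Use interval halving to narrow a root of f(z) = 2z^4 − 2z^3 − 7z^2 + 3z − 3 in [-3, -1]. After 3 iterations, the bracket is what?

[-2, -1.75]

f(-2) = 11 > 0, so the root lies in [-2, -1]
f(-1.5) = -6.375 < 0, so the root lies in [-2, -1.5]
f(-1.75) = -0.210938 < 0, so the root lies in [-2, -1.75]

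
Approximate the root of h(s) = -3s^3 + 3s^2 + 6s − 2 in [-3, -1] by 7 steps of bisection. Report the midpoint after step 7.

h(-2) = 22 > 0, so the root lies in [-2, -1]
h(-1.5) = 5.875 > 0, so the root lies in [-1.5, -1]
h(-1.25) = 1.046875 > 0, so the root lies in [-1.25, -1]
h(-1.125) = -0.6816 < 0, so the root lies in [-1.25, -1.125]
h(-1.1875) = 0.1292 > 0, so the root lies in [-1.1875, -1.125]
h(-1.15625) = -0.2893 < 0, so the root lies in [-1.1875, -1.15625]
h(-1.171875) = -0.0834 < 0, so the root lies in [-1.1875, -1.171875]

-1.171875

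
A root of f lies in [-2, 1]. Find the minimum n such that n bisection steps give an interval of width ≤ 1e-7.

Width after n steps is 3/2^n. Need 2^n ≥ 3/1e-7 = 30000000.
2^24 = 16777216 < 30000000 ≤ 2^25 = 33554432, so n = 25.

25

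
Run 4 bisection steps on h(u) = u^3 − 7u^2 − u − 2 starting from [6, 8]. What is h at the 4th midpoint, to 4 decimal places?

m = 7, h(m) = -9 (−); new bracket [7, 8]
m = 7.5, h(m) = 18.625 (+); new bracket [7, 7.5]
m = 7.25, h(m) = 3.890625 (+); new bracket [7, 7.25]
m = 7.125, h(m) = -2.7793 (−); new bracket [7.125, 7.25]

-2.7793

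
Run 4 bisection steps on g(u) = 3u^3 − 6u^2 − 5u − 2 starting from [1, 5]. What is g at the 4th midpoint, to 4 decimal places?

1.2656

midpoint 3: g = 10 > 0 → [1, 3]
midpoint 2: g = -12 < 0 → [2, 3]
midpoint 2.5: g = -5.125 < 0 → [2.5, 3]
midpoint 2.75: g = 1.2656 > 0 → [2.5, 2.75]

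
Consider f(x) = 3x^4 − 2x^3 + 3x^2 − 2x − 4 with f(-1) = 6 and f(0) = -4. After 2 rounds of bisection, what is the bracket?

[-0.75, -0.5]

f(-0.5) = -1.8125 < 0, so the root lies in [-1, -0.5]
f(-0.75) = 0.980469 > 0, so the root lies in [-0.75, -0.5]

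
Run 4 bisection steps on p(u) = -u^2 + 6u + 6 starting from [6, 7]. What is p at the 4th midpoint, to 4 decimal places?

0.4648

m = 6.5, p(m) = 2.75 (+); new bracket [6.5, 7]
m = 6.75, p(m) = 0.9375 (+); new bracket [6.75, 7]
m = 6.875, p(m) = -0.015625 (−); new bracket [6.75, 6.875]
m = 6.8125, p(m) = 0.4648 (+); new bracket [6.8125, 6.875]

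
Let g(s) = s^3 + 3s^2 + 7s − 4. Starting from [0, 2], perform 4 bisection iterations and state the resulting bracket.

g(1) = 7 > 0, so the root lies in [0, 1]
g(0.5) = 0.375 > 0, so the root lies in [0, 0.5]
g(0.25) = -2.046875 < 0, so the root lies in [0.25, 0.5]
g(0.375) = -0.9004 < 0, so the root lies in [0.375, 0.5]

[0.375, 0.5]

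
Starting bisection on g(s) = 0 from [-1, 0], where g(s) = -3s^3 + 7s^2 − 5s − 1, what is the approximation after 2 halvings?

-0.25

s = -0.5 gives g = 3.625, positive; keep [-0.5, 0]
s = -0.25 gives g = 0.734375, positive; keep [-0.25, 0]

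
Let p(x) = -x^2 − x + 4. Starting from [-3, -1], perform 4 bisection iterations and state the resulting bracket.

p(-2) = 2 > 0, so the root lies in [-3, -2]
p(-2.5) = 0.25 > 0, so the root lies in [-3, -2.5]
p(-2.75) = -0.8125 < 0, so the root lies in [-2.75, -2.5]
p(-2.625) = -0.2656 < 0, so the root lies in [-2.625, -2.5]

[-2.625, -2.5]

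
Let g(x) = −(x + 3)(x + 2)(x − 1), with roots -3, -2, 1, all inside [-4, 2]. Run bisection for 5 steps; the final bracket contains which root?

1

midpoint -1: g = 4 > 0 → [-1, 2]
midpoint 0.5: g = 4.375 > 0 → [0.5, 2]
midpoint 1.25: g = -3.453125 < 0 → [0.5, 1.25]
midpoint 0.875: g = 1.3926 > 0 → [0.875, 1.25]
midpoint 1.0625: g = -0.7776 < 0 → [0.875, 1.0625]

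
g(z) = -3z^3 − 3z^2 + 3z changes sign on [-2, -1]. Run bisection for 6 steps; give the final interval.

[-1.625, -1.609375]

g(-1.5) = -1.125 < 0, so the root lies in [-2, -1.5]
g(-1.75) = 1.640625 > 0, so the root lies in [-1.75, -1.5]
g(-1.625) = 0.076172 > 0, so the root lies in [-1.625, -1.5]
g(-1.5625) = -0.5676 < 0, so the root lies in [-1.625, -1.5625]
g(-1.59375) = -0.2568 < 0, so the root lies in [-1.625, -1.59375]
g(-1.609375) = -0.0931 < 0, so the root lies in [-1.625, -1.609375]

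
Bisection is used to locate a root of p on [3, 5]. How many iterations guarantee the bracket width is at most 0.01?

Width after n steps is 2/2^n. Need 2^n ≥ 2/0.01 = 200.
2^7 = 128 < 200 ≤ 2^8 = 256, so n = 8.

8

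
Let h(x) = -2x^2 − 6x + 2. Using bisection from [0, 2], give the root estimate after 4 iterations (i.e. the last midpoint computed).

m = 1, h(m) = -6 (−); new bracket [0, 1]
m = 0.5, h(m) = -1.5 (−); new bracket [0, 0.5]
m = 0.25, h(m) = 0.375 (+); new bracket [0.25, 0.5]
m = 0.375, h(m) = -0.5312 (−); new bracket [0.25, 0.375]

0.375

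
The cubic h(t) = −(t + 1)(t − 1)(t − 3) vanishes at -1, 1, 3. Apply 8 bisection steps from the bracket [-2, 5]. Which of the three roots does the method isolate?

h(1.5) = 1.875 > 0, so the root lies in [1.5, 5]
h(3.25) = -2.390625 < 0, so the root lies in [1.5, 3.25]
h(2.375) = 2.900391 > 0, so the root lies in [2.375, 3.25]
h(2.8125) = 1.2957 > 0, so the root lies in [2.8125, 3.25]
h(3.03125) = -0.2559 < 0, so the root lies in [2.8125, 3.03125]
h(2.921875) = 0.5889 > 0, so the root lies in [2.921875, 3.03125]
h(2.9765625) = 0.1842 > 0, so the root lies in [2.9765625, 3.03125]
h(3.00390625) = -0.0313 < 0, so the root lies in [2.9765625, 3.00390625]

3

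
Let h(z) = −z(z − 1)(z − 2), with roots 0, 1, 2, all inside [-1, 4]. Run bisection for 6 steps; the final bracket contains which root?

h(1.5) = 0.375 > 0, so the root lies in [1.5, 4]
h(2.75) = -3.609375 < 0, so the root lies in [1.5, 2.75]
h(2.125) = -0.298828 < 0, so the root lies in [1.5, 2.125]
h(1.8125) = 0.2761 > 0, so the root lies in [1.8125, 2.125]
h(1.96875) = 0.0596 > 0, so the root lies in [1.96875, 2.125]
h(2.046875) = -0.1004 < 0, so the root lies in [1.96875, 2.046875]

2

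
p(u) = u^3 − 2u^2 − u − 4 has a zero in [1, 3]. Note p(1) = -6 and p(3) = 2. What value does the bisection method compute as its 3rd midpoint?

p(2) = -6 < 0, so the root lies in [2, 3]
p(2.5) = -3.375 < 0, so the root lies in [2.5, 3]
p(2.75) = -1.078125 < 0, so the root lies in [2.75, 3]

2.75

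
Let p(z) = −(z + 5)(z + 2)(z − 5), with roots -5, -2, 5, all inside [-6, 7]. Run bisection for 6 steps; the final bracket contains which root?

5

midpoint 0.5: p = 61.875 > 0 → [0.5, 7]
midpoint 3.75: p = 62.890625 > 0 → [3.75, 7]
midpoint 5.375: p = -28.693359 < 0 → [3.75, 5.375]
midpoint 4.5625: p = 27.4548 > 0 → [4.5625, 5.375]
midpoint 4.96875: p = 2.1709 > 0 → [4.96875, 5.375]
midpoint 5.171875: p = -12.5385 < 0 → [4.96875, 5.171875]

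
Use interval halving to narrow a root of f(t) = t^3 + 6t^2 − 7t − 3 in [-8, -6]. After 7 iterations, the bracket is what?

f(-7) = -3 < 0, so the root lies in [-7, -6]
f(-6.5) = 21.375 > 0, so the root lies in [-7, -6.5]
f(-6.75) = 10.078125 > 0, so the root lies in [-7, -6.75]
f(-6.875) = 3.7676 > 0, so the root lies in [-7, -6.875]
f(-6.9375) = 0.4417 > 0, so the root lies in [-7, -6.9375]
f(-6.96875) = -1.2646 < 0, so the root lies in [-6.96875, -6.9375]
f(-6.953125) = -0.4079 < 0, so the root lies in [-6.953125, -6.9375]

[-6.953125, -6.9375]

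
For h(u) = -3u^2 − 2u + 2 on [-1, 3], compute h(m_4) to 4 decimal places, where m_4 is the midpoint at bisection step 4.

u = 1 gives h = -3, negative; keep [-1, 1]
u = 0 gives h = 2, positive; keep [0, 1]
u = 0.5 gives h = 0.25, positive; keep [0.5, 1]
u = 0.75 gives h = -1.1875, negative; keep [0.5, 0.75]

-1.1875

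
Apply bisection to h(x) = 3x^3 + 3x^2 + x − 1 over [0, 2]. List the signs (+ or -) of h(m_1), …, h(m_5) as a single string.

midpoint 1: h = 6 > 0 → [0, 1]
midpoint 0.5: h = 0.625 > 0 → [0, 0.5]
midpoint 0.25: h = -0.515625 < 0 → [0.25, 0.5]
midpoint 0.375: h = -0.0449 < 0 → [0.375, 0.5]
midpoint 0.4375: h = 0.2629 > 0 → [0.375, 0.4375]

++--+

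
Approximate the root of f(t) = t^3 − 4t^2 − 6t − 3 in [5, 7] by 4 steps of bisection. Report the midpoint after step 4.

m = 6, f(m) = 33 (+); new bracket [5, 6]
m = 5.5, f(m) = 9.375 (+); new bracket [5, 5.5]
m = 5.25, f(m) = -0.046875 (−); new bracket [5.25, 5.5]
m = 5.375, f(m) = 4.4746 (+); new bracket [5.25, 5.375]

5.375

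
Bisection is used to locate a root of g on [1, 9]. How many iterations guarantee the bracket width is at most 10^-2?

10

Width after n steps is 8/2^n. Need 2^n ≥ 8/10^-2 = 800.
2^9 = 512 < 800 ≤ 2^10 = 1024, so n = 10.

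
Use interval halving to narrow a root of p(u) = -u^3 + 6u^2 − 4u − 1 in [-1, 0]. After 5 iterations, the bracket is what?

[-0.21875, -0.1875]

u = -0.5 gives p = 2.625, positive; keep [-0.5, 0]
u = -0.25 gives p = 0.390625, positive; keep [-0.25, 0]
u = -0.125 gives p = -0.404297, negative; keep [-0.25, -0.125]
u = -0.1875 gives p = -0.0325, negative; keep [-0.25, -0.1875]
u = -0.21875 gives p = 0.1726, positive; keep [-0.21875, -0.1875]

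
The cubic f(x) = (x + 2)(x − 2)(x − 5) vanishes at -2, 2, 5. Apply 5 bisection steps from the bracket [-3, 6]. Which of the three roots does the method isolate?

-2

m = 1.5, f(m) = 6.125 (+); new bracket [-3, 1.5]
m = -0.75, f(m) = 19.765625 (+); new bracket [-3, -0.75]
m = -1.875, f(m) = 3.330078 (+); new bracket [-3, -1.875]
m = -2.4375, f(m) = -14.4392 (−); new bracket [-2.4375, -1.875]
m = -2.15625, f(m) = -4.6474 (−); new bracket [-2.15625, -1.875]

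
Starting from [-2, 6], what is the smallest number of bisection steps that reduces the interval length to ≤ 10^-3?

Width after n steps is 8/2^n. Need 2^n ≥ 8/10^-3 = 8000.
2^12 = 4096 < 8000 ≤ 2^13 = 8192, so n = 13.

13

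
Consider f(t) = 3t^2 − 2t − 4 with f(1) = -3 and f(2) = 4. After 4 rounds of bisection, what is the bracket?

t = 1.5 gives f = -0.25, negative; keep [1.5, 2]
t = 1.75 gives f = 1.6875, positive; keep [1.5, 1.75]
t = 1.625 gives f = 0.671875, positive; keep [1.5, 1.625]
t = 1.5625 gives f = 0.1992, positive; keep [1.5, 1.5625]

[1.5, 1.5625]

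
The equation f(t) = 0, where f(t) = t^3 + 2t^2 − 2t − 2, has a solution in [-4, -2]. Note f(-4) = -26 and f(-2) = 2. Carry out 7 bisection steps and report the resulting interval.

m = -3, f(m) = -5 (−); new bracket [-3, -2]
m = -2.5, f(m) = -0.125 (−); new bracket [-2.5, -2]
m = -2.25, f(m) = 1.234375 (+); new bracket [-2.5, -2.25]
m = -2.375, f(m) = 0.6348 (+); new bracket [-2.5, -2.375]
m = -2.4375, f(m) = 0.2756 (+); new bracket [-2.5, -2.4375]
m = -2.46875, f(m) = 0.0806 (+); new bracket [-2.5, -2.46875]
m = -2.484375, f(m) = -0.0209 (−); new bracket [-2.484375, -2.46875]

[-2.484375, -2.46875]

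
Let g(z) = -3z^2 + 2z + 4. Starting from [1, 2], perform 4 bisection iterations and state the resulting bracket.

g(1.5) = 0.25 > 0, so the root lies in [1.5, 2]
g(1.75) = -1.6875 < 0, so the root lies in [1.5, 1.75]
g(1.625) = -0.671875 < 0, so the root lies in [1.5, 1.625]
g(1.5625) = -0.1992 < 0, so the root lies in [1.5, 1.5625]

[1.5, 1.5625]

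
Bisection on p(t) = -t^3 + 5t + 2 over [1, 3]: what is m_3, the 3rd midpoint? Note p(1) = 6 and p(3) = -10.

2.25

t = 2 gives p = 4, positive; keep [2, 3]
t = 2.5 gives p = -1.125, negative; keep [2, 2.5]
t = 2.25 gives p = 1.859375, positive; keep [2.25, 2.5]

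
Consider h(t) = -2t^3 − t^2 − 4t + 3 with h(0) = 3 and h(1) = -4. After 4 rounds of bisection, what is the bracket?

[0.5625, 0.625]

h(0.5) = 0.5 > 0, so the root lies in [0.5, 1]
h(0.75) = -1.40625 < 0, so the root lies in [0.5, 0.75]
h(0.625) = -0.378906 < 0, so the root lies in [0.5, 0.625]
h(0.5625) = 0.0776 > 0, so the root lies in [0.5625, 0.625]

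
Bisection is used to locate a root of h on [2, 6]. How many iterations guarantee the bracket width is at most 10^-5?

19

Width after n steps is 4/2^n. Need 2^n ≥ 4/10^-5 = 400000.
2^18 = 262144 < 400000 ≤ 2^19 = 524288, so n = 19.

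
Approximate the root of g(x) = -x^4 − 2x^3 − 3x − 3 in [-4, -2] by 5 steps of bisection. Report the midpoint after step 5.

-2.3125

g(-3) = -21 < 0, so the root lies in [-3, -2]
g(-2.5) = -3.3125 < 0, so the root lies in [-2.5, -2]
g(-2.25) = 0.902344 > 0, so the root lies in [-2.5, -2.25]
g(-2.375) = -0.8987 < 0, so the root lies in [-2.375, -2.25]
g(-2.3125) = 0.073 > 0, so the root lies in [-2.375, -2.3125]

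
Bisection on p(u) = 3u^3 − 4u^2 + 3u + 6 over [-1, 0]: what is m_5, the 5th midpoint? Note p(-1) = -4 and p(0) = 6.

m = -0.5, p(m) = 3.125 (+); new bracket [-1, -0.5]
m = -0.75, p(m) = 0.234375 (+); new bracket [-1, -0.75]
m = -0.875, p(m) = -1.697266 (−); new bracket [-0.875, -0.75]
m = -0.8125, p(m) = -0.6873 (−); new bracket [-0.8125, -0.75]
m = -0.78125, p(m) = -0.2157 (−); new bracket [-0.78125, -0.75]

-0.78125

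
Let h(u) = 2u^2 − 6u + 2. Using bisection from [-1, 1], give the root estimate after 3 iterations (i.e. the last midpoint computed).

midpoint 0: h = 2 > 0 → [0, 1]
midpoint 0.5: h = -0.5 < 0 → [0, 0.5]
midpoint 0.25: h = 0.625 > 0 → [0.25, 0.5]

0.25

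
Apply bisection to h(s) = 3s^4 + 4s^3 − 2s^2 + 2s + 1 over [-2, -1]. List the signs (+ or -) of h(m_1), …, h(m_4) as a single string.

--+-

m = -1.5, h(m) = -4.8125 (−); new bracket [-2, -1.5]
m = -1.75, h(m) = -1.925781 (−); new bracket [-2, -1.75]
m = -1.875, h(m) = 0.93042 (+); new bracket [-1.875, -1.75]
m = -1.8125, h(m) = -0.6359 (−); new bracket [-1.875, -1.8125]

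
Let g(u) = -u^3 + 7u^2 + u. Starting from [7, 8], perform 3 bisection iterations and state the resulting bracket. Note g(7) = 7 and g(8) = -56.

[7.125, 7.25]

m = 7.5, g(m) = -20.625 (−); new bracket [7, 7.5]
m = 7.25, g(m) = -5.890625 (−); new bracket [7, 7.25]
m = 7.125, g(m) = 0.779297 (+); new bracket [7.125, 7.25]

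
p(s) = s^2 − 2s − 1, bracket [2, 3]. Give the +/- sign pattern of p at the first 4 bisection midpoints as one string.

s = 2.5 gives p = 0.25, positive; keep [2, 2.5]
s = 2.25 gives p = -0.4375, negative; keep [2.25, 2.5]
s = 2.375 gives p = -0.109375, negative; keep [2.375, 2.5]
s = 2.4375 gives p = 0.0664, positive; keep [2.375, 2.4375]

+--+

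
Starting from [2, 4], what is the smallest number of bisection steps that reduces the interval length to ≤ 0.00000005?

Width after n steps is 2/2^n. Need 2^n ≥ 2/0.00000005 = 40000000.
2^25 = 33554432 < 40000000 ≤ 2^26 = 67108864, so n = 26.

26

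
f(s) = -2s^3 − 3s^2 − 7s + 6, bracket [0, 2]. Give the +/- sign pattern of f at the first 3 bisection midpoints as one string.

-+-

f(1) = -6 < 0, so the root lies in [0, 1]
f(0.5) = 1.5 > 0, so the root lies in [0.5, 1]
f(0.75) = -1.78125 < 0, so the root lies in [0.5, 0.75]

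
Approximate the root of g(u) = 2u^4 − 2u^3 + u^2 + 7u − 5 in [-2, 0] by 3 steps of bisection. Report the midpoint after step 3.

-1.25

u = -1 gives g = -7, negative; keep [-2, -1]
u = -1.5 gives g = 3.625, positive; keep [-1.5, -1]
u = -1.25 gives g = -3.398438, negative; keep [-1.5, -1.25]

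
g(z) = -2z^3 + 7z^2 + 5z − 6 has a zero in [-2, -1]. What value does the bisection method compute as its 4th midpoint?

-1.0625

midpoint -1.5: g = 9 > 0 → [-1.5, -1]
midpoint -1.25: g = 2.59375 > 0 → [-1.25, -1]
midpoint -1.125: g = 0.082031 > 0 → [-1.125, -1]
midpoint -1.0625: g = -1.0112 < 0 → [-1.125, -1.0625]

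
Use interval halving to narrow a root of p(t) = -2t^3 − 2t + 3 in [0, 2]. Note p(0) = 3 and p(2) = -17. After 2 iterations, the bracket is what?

p(1) = -1 < 0, so the root lies in [0, 1]
p(0.5) = 1.75 > 0, so the root lies in [0.5, 1]

[0.5, 1]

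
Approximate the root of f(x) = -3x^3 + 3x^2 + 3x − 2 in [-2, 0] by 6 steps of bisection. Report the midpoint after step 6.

x = -1 gives f = 1, positive; keep [-1, 0]
x = -0.5 gives f = -2.375, negative; keep [-1, -0.5]
x = -0.75 gives f = -1.296875, negative; keep [-1, -0.75]
x = -0.875 gives f = -0.3184, negative; keep [-1, -0.875]
x = -0.9375 gives f = 0.2961, positive; keep [-0.9375, -0.875]
x = -0.90625 gives f = -0.022, negative; keep [-0.9375, -0.90625]

-0.90625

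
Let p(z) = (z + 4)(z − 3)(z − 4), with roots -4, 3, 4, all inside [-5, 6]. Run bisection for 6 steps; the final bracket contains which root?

m = 0.5, p(m) = 39.375 (+); new bracket [-5, 0.5]
m = -2.25, p(m) = 57.421875 (+); new bracket [-5, -2.25]
m = -3.625, p(m) = 18.943359 (+); new bracket [-5, -3.625]
m = -4.3125, p(m) = -18.9954 (−); new bracket [-4.3125, -3.625]
m = -3.96875, p(m) = 1.7354 (+); new bracket [-4.3125, -3.96875]
m = -4.140625, p(m) = -8.1744 (−); new bracket [-4.140625, -3.96875]

-4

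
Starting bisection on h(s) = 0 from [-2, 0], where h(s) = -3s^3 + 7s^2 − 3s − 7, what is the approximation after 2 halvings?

midpoint -1: h = 6 > 0 → [-1, 0]
midpoint -0.5: h = -3.375 < 0 → [-1, -0.5]

-0.5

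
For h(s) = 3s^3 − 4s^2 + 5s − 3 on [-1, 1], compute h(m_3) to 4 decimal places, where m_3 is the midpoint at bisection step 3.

s = 0 gives h = -3, negative; keep [0, 1]
s = 0.5 gives h = -1.125, negative; keep [0.5, 1]
s = 0.75 gives h = -0.234375, negative; keep [0.75, 1]

-0.2344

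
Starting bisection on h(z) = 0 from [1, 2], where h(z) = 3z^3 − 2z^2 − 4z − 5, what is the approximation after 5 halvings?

h(1.5) = -5.375 < 0, so the root lies in [1.5, 2]
h(1.75) = -2.046875 < 0, so the root lies in [1.75, 2]
h(1.875) = 0.244141 > 0, so the root lies in [1.75, 1.875]
h(1.8125) = -0.9573 < 0, so the root lies in [1.8125, 1.875]
h(1.84375) = -0.3708 < 0, so the root lies in [1.84375, 1.875]

1.84375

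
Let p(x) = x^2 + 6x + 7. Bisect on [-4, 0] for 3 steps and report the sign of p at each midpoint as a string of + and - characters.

midpoint -2: p = -1 < 0 → [-2, 0]
midpoint -1: p = 2 > 0 → [-2, -1]
midpoint -1.5: p = 0.25 > 0 → [-2, -1.5]

-++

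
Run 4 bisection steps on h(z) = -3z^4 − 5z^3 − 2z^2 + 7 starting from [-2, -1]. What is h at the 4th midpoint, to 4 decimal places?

1.0043

m = -1.5, h(m) = 4.1875 (+); new bracket [-2, -1.5]
m = -1.75, h(m) = -0.464844 (−); new bracket [-1.75, -1.5]
m = -1.625, h(m) = 2.255127 (+); new bracket [-1.75, -1.625]
m = -1.6875, h(m) = 1.0043 (+); new bracket [-1.75, -1.6875]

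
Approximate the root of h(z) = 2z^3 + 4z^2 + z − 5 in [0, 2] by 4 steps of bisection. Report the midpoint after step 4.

0.875

midpoint 1: h = 2 > 0 → [0, 1]
midpoint 0.5: h = -3.25 < 0 → [0.5, 1]
midpoint 0.75: h = -1.15625 < 0 → [0.75, 1]
midpoint 0.875: h = 0.2773 > 0 → [0.75, 0.875]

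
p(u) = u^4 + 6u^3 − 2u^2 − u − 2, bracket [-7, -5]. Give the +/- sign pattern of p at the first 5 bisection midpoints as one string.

-+-++

m = -6, p(m) = -68 (−); new bracket [-7, -6]
m = -6.5, p(m) = 57.3125 (+); new bracket [-6.5, -6]
m = -6.25, p(m) = -12.839844 (−); new bracket [-6.5, -6.25]
m = -6.375, p(m) = 20.2502 (+); new bracket [-6.375, -6.25]
m = -6.3125, p(m) = 3.2229 (+); new bracket [-6.3125, -6.25]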